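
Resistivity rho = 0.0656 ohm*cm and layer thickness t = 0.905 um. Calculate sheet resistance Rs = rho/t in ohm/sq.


Step 1: Convert thickness to cm: t = 0.905 um = 9.0500e-05 cm
Step 2: Rs = rho / t = 0.0656 / 9.0500e-05
Step 3: Rs = 724.9 ohm/sq

724.9


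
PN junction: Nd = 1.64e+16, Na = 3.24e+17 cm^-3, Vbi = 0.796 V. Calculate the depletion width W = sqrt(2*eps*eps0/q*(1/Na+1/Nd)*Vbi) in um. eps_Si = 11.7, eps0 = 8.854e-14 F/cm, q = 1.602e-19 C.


Step 1: 1/Na + 1/Nd = 1/3.24e+17 + 1/1.64e+16 = 6.40620e-17
Step 2: 2*eps*eps0/q = 2*11.7*8.854e-14/1.602e-19 = 1.293281e+07
Step 3: W^2 = 1.293281e+07 * 6.40620e-17 * 0.796 = 6.59487e-10
Step 4: W = sqrt(6.59487e-10) = 2.568e-05 cm = 0.2568 um

0.2568


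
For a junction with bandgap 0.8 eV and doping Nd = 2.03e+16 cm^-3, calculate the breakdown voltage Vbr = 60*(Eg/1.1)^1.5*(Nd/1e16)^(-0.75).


Step 1: Eg/1.1 = 0.8/1.1 = 0.727273
Step 2: (Eg/1.1)^1.5 = 0.727273^1.5 = 0.620221
Step 3: (Nd/1e16)^(-0.75) = (2.03)^(-0.75) = 0.588001
Step 4: Vbr = 60 * 0.620221 * 0.588001 = 21.9 V

21.9


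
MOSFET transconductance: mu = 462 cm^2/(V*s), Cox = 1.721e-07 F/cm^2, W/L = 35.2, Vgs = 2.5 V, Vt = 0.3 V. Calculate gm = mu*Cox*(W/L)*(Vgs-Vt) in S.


Step 1: Vov = Vgs - Vt = 2.5 - 0.3 = 2.2 V
Step 2: gm = mu * Cox * (W/L) * Vov
Step 3: gm = 462 * 1.721e-07 * 35.2 * 2.2 = 6.16e-03 S

6.16e-03


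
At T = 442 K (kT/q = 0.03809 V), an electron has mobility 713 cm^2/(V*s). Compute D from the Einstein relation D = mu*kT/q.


Step 1: D = mu * (kT/q)
Step 2: D = 713 * 0.03809
Step 3: D = 27.16 cm^2/s

27.16


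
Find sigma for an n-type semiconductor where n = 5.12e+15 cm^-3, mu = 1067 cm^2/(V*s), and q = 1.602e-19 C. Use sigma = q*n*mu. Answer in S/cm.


Step 1: sigma = q * n * mu
Step 2: sigma = 1.602e-19 * 5.12e+15 * 1067
Step 3: sigma = 8.752e-01 S/cm

8.752e-01


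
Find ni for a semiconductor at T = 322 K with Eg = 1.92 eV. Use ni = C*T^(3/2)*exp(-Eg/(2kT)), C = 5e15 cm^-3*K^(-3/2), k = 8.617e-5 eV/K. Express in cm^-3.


Step 1: Compute kT = 8.617e-5 * 322 = 0.02774674 eV
Step 2: Exponent = -Eg/(2kT) = -1.92/(2*0.02774674) = -34.59866
Step 3: T^(3/2) = 322^1.5 = 5778.08
Step 4: ni = 5e15 * 5778.08 * exp(-34.59866) = 2.72e+04 cm^-3

2.72e+04


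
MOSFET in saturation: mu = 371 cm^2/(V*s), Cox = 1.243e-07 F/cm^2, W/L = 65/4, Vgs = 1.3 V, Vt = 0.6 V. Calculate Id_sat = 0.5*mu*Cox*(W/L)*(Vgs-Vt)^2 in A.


Step 1: Overdrive voltage Vov = Vgs - Vt = 1.3 - 0.6 = 0.7 V
Step 2: W/L = 65/4 = 16.25
Step 3: Id = 0.5 * 371 * 1.243e-07 * 16.25 * 0.7^2
Step 4: Id = 1.84e-04 A

1.84e-04


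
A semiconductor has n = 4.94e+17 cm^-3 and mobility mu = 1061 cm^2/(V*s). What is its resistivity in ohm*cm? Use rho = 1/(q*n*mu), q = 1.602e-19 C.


Step 1: sigma = q * n * mu = 1.602e-19 * 4.94e+17 * 1061 = 8.39663e+01 S/cm
Step 2: rho = 1 / sigma = 1 / 8.39663e+01 = 0.01191 ohm*cm

0.01191


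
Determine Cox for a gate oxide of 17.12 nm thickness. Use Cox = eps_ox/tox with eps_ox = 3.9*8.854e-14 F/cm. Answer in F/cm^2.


Step 1: eps_ox = 3.9 * 8.854e-14 = 3.45306e-13 F/cm
Step 2: tox in cm = 17.12 nm * 1e-7 = 1.7120e-06 cm
Step 3: Cox = 3.45306e-13 / 1.7120e-06 = 2.02e-07 F/cm^2

2.02e-07


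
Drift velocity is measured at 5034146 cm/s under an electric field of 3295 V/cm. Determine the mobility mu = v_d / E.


Step 1: mu = v_d / E
Step 2: mu = 5034146 / 3295
Step 3: mu = 1527.81 cm^2/(V*s)

1527.81


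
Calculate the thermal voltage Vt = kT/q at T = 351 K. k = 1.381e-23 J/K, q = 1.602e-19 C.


Step 1: kT = 1.381e-23 * 351 = 4.84731e-21 J
Step 2: Vt = kT/q = 4.84731e-21 / 1.602e-19
Step 3: Vt = 0.03026 V

0.03026


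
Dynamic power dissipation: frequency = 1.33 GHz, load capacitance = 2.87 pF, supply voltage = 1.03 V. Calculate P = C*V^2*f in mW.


Step 1: V^2 = 1.03^2 = 1.0609 V^2
Step 2: P = C*V^2*f = 2.87e-12 F * 1.0609 * 1.33e9 Hz
Step 3: P = 4.04956139e-03 W
Step 4: P = 4.05 mW

4.05


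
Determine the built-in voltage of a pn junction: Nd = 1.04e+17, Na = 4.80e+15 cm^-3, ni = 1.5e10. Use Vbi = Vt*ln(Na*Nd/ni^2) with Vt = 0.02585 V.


Step 1: Compute Na*Nd/ni^2 = 4.80e+15 * 1.04e+17 / (1.5e10)^2 = 2.2187e+12
Step 2: ln(2.2187e+12) = 28.4279
Step 3: Vbi = 0.02585 * 28.4279 = 0.735 V

0.735


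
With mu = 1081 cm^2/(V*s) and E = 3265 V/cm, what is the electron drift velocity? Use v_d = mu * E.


Step 1: v_d = mu * E
Step 2: v_d = 1081 * 3265 = 3529465
Step 3: v_d = 3.53e+06 cm/s

3.53e+06


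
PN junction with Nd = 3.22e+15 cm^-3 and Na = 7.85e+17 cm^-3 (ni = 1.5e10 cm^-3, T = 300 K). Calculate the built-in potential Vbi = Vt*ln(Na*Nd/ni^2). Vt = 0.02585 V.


Step 1: Compute Na*Nd/ni^2 = 7.85e+17 * 3.22e+15 / (1.5e10)^2 = 1.1234e+13
Step 2: ln(1.1234e+13) = 30.0500
Step 3: Vbi = 0.02585 * 30.0500 = 0.777 V

0.777


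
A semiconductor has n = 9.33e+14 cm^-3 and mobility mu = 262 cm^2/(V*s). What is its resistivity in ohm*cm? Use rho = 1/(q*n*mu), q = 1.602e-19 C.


Step 1: sigma = q * n * mu = 1.602e-19 * 9.33e+14 * 262 = 3.91602e-02 S/cm
Step 2: rho = 1 / sigma = 1 / 3.91602e-02 = 25.54 ohm*cm

25.54


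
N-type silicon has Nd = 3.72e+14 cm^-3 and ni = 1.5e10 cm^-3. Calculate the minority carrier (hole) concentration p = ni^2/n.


Step 1: Since Nd >> ni, n ≈ Nd = 3.72e+14 cm^-3
Step 2: p = ni^2 / n = (1.5e10)^2 / 3.72e+14
Step 3: p = 2.25e20 / 3.72e+14 = 6.05e+05 cm^-3

6.05e+05


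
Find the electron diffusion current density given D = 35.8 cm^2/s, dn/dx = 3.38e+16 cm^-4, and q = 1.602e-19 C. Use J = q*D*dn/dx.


Step 1: J = q * D * (dn/dx)
Step 2: J = 1.602e-19 * 35.8 * 3.38e+16
Step 3: J = 1.94e-01 A/cm^2

1.94e-01


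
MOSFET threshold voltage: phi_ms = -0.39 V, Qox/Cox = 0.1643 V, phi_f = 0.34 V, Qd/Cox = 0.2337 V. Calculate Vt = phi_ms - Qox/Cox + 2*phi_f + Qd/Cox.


Step 1: Vt = phi_ms - Qox/Cox + 2*phi_f + Qd/Cox
Step 2: Vt = -0.39 - 0.1643 + 2*0.34 + 0.2337
Step 3: Vt = -0.39 - 0.1643 + 0.68 + 0.2337
Step 4: Vt = 0.3594 V

0.3594


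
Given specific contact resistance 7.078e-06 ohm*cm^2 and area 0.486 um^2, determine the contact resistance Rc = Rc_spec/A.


Step 1: Convert area to cm^2: 0.486 um^2 = 4.8600e-09 cm^2
Step 2: Rc = Rc_spec / A = 7.078e-06 / 4.8600e-09
Step 3: Rc = 1.46e+03 ohms

1.46e+03


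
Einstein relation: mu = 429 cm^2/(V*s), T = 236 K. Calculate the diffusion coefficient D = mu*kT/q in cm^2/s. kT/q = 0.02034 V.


Step 1: D = mu * (kT/q)
Step 2: D = 429 * 0.02034
Step 3: D = 8.73 cm^2/s

8.73


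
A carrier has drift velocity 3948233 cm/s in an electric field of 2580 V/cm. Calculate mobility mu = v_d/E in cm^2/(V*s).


Step 1: mu = v_d / E
Step 2: mu = 3948233 / 2580
Step 3: mu = 1530.32 cm^2/(V*s)

1530.32


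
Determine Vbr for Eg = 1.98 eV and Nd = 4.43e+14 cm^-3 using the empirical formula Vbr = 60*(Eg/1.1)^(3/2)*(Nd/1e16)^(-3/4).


Step 1: Eg/1.1 = 1.98/1.1 = 1.800000
Step 2: (Eg/1.1)^1.5 = 1.800000^1.5 = 2.414953
Step 3: (Nd/1e16)^(-0.75) = (0.0443)^(-0.75) = 10.356123
Step 4: Vbr = 60 * 2.414953 * 10.356123 = 1500.6 V

1500.6


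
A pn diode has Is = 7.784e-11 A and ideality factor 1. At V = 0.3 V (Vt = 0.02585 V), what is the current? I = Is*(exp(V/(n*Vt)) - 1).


Step 1: V/(n*Vt) = 0.3/(1*0.02585) = 11.6054
Step 2: exp(11.6054) = 1.0969e+05
Step 3: I = 7.784e-11 * (1.0969e+05 - 1) = 8.54e-06 A

8.54e-06


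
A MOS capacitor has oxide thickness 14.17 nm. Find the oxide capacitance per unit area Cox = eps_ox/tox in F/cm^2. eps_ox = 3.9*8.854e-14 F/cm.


Step 1: eps_ox = 3.9 * 8.854e-14 = 3.45306e-13 F/cm
Step 2: tox in cm = 14.17 nm * 1e-7 = 1.4170e-06 cm
Step 3: Cox = 3.45306e-13 / 1.4170e-06 = 2.44e-07 F/cm^2

2.44e-07


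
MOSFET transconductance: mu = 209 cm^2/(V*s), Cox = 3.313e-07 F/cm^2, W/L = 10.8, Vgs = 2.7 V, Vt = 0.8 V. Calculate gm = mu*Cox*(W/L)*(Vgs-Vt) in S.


Step 1: Vov = Vgs - Vt = 2.7 - 0.8 = 1.9 V
Step 2: gm = mu * Cox * (W/L) * Vov
Step 3: gm = 209 * 3.313e-07 * 10.8 * 1.9 = 1.42e-03 S

1.42e-03


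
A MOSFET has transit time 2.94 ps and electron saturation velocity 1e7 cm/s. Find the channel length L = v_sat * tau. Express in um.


Step 1: tau in seconds = 2.94 ps * 1e-12 = 2.9400e-12 s
Step 2: L = v_sat * tau = 1e7 * 2.9400e-12 = 2.9400e-05 cm
Step 3: L in um = 2.9400e-05 * 1e4 = 0.294 um

0.294


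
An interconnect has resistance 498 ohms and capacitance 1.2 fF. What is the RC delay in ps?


Step 1: tau = R * C
Step 2: tau = 498 * 1.2 fF = 498 * 1.2e-15 F
Step 3: tau = 5.976e-13 s = 0.5976 ps

0.5976


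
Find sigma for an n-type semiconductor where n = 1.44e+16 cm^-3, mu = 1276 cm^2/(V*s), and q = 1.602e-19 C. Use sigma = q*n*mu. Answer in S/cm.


Step 1: sigma = q * n * mu
Step 2: sigma = 1.602e-19 * 1.44e+16 * 1276
Step 3: sigma = 2.944e+00 S/cm

2.944e+00


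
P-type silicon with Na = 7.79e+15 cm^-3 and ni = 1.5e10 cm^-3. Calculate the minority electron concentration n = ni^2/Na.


Step 1: Majority hole concentration p ≈ Na = 7.79e+15 cm^-3
Step 2: n = ni^2 / Na = (1.5e10)^2 / 7.79e+15
Step 3: n = 2.89e+04 cm^-3

2.89e+04


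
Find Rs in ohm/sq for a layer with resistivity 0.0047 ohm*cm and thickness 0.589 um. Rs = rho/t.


Step 1: Convert thickness to cm: t = 0.589 um = 5.8900e-05 cm
Step 2: Rs = rho / t = 0.0047 / 5.8900e-05
Step 3: Rs = 79.8 ohm/sq

79.8


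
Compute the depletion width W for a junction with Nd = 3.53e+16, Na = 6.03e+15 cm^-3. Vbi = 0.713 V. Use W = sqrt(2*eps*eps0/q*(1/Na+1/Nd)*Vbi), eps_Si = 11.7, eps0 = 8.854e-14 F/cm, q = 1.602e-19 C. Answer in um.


Step 1: 1/Na + 1/Nd = 1/6.03e+15 + 1/3.53e+16 = 1.94166e-16
Step 2: 2*eps*eps0/q = 2*11.7*8.854e-14/1.602e-19 = 1.293281e+07
Step 3: W^2 = 1.293281e+07 * 1.94166e-16 * 0.713 = 1.79042e-09
Step 4: W = sqrt(1.79042e-09) = 4.231e-05 cm = 0.4231 um

0.4231


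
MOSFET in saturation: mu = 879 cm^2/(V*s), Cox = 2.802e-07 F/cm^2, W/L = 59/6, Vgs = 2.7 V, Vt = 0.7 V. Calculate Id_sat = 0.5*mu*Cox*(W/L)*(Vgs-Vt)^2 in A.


Step 1: Overdrive voltage Vov = Vgs - Vt = 2.7 - 0.7 = 2.0 V
Step 2: W/L = 59/6 = 9.83333
Step 3: Id = 0.5 * 879 * 2.802e-07 * 9.83333 * 2.0^2
Step 4: Id = 4.84e-03 A

4.84e-03


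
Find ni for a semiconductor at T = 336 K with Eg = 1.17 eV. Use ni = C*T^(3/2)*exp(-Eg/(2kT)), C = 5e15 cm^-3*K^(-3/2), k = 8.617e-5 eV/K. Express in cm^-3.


Step 1: Compute kT = 8.617e-5 * 336 = 0.02895312 eV
Step 2: Exponent = -Eg/(2kT) = -1.17/(2*0.02895312) = -20.20508
Step 3: T^(3/2) = 336^1.5 = 6158.98
Step 4: ni = 5e15 * 6158.98 * exp(-20.20508) = 5.17e+10 cm^-3

5.17e+10


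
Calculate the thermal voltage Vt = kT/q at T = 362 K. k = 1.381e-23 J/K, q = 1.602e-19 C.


Step 1: kT = 1.381e-23 * 362 = 4.99922e-21 J
Step 2: Vt = kT/q = 4.99922e-21 / 1.602e-19
Step 3: Vt = 0.03121 V

0.03121


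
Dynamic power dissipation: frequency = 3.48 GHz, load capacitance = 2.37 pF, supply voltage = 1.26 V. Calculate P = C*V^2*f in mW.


Step 1: V^2 = 1.26^2 = 1.5876 V^2
Step 2: P = C*V^2*f = 2.37e-12 F * 1.5876 * 3.48e9 Hz
Step 3: P = 1.309388976e-02 W
Step 4: P = 13.094 mW

13.094


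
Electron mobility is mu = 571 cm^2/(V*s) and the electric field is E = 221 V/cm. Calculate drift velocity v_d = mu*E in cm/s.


Step 1: v_d = mu * E
Step 2: v_d = 571 * 221 = 126191
Step 3: v_d = 1.26e+05 cm/s

1.26e+05


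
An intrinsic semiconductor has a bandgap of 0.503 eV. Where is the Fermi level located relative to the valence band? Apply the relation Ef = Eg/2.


Step 1: For an intrinsic semiconductor, the Fermi level sits at midgap.
Step 2: Ef = Eg / 2 = 0.503 / 2 = 0.2515 eV

0.2515


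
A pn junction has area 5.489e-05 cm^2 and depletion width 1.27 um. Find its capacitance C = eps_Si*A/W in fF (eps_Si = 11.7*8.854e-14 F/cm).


Step 1: eps_Si = 11.7 * 8.854e-14 = 1.035918e-12 F/cm
Step 2: W in cm = 1.27 * 1e-4 = 1.27e-04 cm
Step 3: C = 1.035918e-12 * 5.489e-05 / 1.27e-04 = 4.477287e-13 F
Step 4: C = 447.73 fF

447.73


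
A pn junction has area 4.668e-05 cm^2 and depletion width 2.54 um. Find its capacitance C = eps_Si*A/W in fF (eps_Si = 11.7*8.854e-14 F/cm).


Step 1: eps_Si = 11.7 * 8.854e-14 = 1.035918e-12 F/cm
Step 2: W in cm = 2.54 * 1e-4 = 2.54e-04 cm
Step 3: C = 1.035918e-12 * 4.668e-05 / 2.54e-04 = 1.903805e-13 F
Step 4: C = 190.38 fF

190.38


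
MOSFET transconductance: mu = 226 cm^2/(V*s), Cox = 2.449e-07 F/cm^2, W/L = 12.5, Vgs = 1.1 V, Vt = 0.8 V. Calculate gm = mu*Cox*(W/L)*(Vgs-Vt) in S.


Step 1: Vov = Vgs - Vt = 1.1 - 0.8 = 0.3 V
Step 2: gm = mu * Cox * (W/L) * Vov
Step 3: gm = 226 * 2.449e-07 * 12.5 * 0.3 = 2.08e-04 S

2.08e-04


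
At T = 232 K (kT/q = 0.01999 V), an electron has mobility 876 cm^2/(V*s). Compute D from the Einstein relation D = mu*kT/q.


Step 1: D = mu * (kT/q)
Step 2: D = 876 * 0.01999
Step 3: D = 17.51 cm^2/s

17.51


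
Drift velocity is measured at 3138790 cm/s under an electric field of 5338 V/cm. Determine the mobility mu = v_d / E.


Step 1: mu = v_d / E
Step 2: mu = 3138790 / 5338
Step 3: mu = 588.01 cm^2/(V*s)

588.01


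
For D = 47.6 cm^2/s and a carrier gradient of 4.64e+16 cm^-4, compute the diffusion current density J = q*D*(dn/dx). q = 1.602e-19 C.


Step 1: J = q * D * (dn/dx)
Step 2: J = 1.602e-19 * 47.6 * 4.64e+16
Step 3: J = 3.54e-01 A/cm^2

3.54e-01


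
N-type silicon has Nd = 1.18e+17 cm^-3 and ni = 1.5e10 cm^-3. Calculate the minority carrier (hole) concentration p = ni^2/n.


Step 1: Since Nd >> ni, n ≈ Nd = 1.18e+17 cm^-3
Step 2: p = ni^2 / n = (1.5e10)^2 / 1.18e+17
Step 3: p = 2.25e20 / 1.18e+17 = 1.91e+03 cm^-3

1.91e+03


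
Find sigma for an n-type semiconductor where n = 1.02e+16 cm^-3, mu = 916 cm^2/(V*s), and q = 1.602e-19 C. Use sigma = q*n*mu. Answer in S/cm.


Step 1: sigma = q * n * mu
Step 2: sigma = 1.602e-19 * 1.02e+16 * 916
Step 3: sigma = 1.497e+00 S/cm

1.497e+00


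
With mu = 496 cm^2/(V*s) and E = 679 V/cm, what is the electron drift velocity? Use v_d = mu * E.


Step 1: v_d = mu * E
Step 2: v_d = 496 * 679 = 336784
Step 3: v_d = 3.37e+05 cm/s

3.37e+05


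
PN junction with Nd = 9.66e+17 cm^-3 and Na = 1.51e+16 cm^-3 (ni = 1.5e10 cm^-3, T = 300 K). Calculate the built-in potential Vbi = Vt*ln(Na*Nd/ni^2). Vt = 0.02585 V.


Step 1: Compute Na*Nd/ni^2 = 1.51e+16 * 9.66e+17 / (1.5e10)^2 = 6.4829e+13
Step 2: ln(6.4829e+13) = 31.8028
Step 3: Vbi = 0.02585 * 31.8028 = 0.822 V

0.822


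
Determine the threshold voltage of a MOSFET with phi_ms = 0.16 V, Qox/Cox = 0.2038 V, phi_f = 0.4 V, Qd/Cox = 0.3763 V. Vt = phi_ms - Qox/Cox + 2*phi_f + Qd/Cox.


Step 1: Vt = phi_ms - Qox/Cox + 2*phi_f + Qd/Cox
Step 2: Vt = 0.16 - 0.2038 + 2*0.4 + 0.3763
Step 3: Vt = 0.16 - 0.2038 + 0.8 + 0.3763
Step 4: Vt = 1.1325 V

1.1325


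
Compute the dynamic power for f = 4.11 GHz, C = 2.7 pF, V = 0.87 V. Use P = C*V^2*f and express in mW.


Step 1: V^2 = 0.87^2 = 0.7569 V^2
Step 2: P = C*V^2*f = 2.7e-12 F * 0.7569 * 4.11e9 Hz
Step 3: P = 8.3993193e-03 W
Step 4: P = 8.399 mW

8.399


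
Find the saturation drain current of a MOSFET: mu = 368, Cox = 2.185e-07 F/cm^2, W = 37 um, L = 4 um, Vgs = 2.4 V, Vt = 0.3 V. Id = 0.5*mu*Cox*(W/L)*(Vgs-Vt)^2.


Step 1: Overdrive voltage Vov = Vgs - Vt = 2.4 - 0.3 = 2.1 V
Step 2: W/L = 37/4 = 9.25
Step 3: Id = 0.5 * 368 * 2.185e-07 * 9.25 * 2.1^2
Step 4: Id = 1.64e-03 A

1.64e-03


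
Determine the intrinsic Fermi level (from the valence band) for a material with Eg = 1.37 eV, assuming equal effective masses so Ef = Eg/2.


Step 1: For an intrinsic semiconductor, the Fermi level sits at midgap.
Step 2: Ef = Eg / 2 = 1.37 / 2 = 0.685 eV

0.685


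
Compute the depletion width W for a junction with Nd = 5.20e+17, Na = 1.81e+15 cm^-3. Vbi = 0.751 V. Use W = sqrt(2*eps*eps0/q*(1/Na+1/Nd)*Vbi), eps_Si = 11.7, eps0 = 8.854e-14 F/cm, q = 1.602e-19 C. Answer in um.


Step 1: 1/Na + 1/Nd = 1/1.81e+15 + 1/5.20e+17 = 5.54409e-16
Step 2: 2*eps*eps0/q = 2*11.7*8.854e-14/1.602e-19 = 1.293281e+07
Step 3: W^2 = 1.293281e+07 * 5.54409e-16 * 0.751 = 5.38472e-09
Step 4: W = sqrt(5.38472e-09) = 7.338e-05 cm = 0.7338 um

0.7338


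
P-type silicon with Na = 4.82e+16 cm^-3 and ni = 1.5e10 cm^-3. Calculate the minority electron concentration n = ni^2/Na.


Step 1: Majority hole concentration p ≈ Na = 4.82e+16 cm^-3
Step 2: n = ni^2 / Na = (1.5e10)^2 / 4.82e+16
Step 3: n = 4.67e+03 cm^-3

4.67e+03


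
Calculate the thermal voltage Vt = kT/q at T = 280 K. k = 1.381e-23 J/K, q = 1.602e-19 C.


Step 1: kT = 1.381e-23 * 280 = 3.8668e-21 J
Step 2: Vt = kT/q = 3.8668e-21 / 1.602e-19
Step 3: Vt = 0.02414 V

0.02414


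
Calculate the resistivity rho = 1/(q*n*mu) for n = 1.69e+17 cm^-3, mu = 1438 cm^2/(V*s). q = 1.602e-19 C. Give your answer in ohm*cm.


Step 1: sigma = q * n * mu = 1.602e-19 * 1.69e+17 * 1438 = 3.89321e+01 S/cm
Step 2: rho = 1 / sigma = 1 / 3.89321e+01 = 0.02569 ohm*cm

0.02569


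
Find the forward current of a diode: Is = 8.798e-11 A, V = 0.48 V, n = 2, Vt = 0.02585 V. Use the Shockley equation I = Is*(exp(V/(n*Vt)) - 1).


Step 1: V/(n*Vt) = 0.48/(2*0.02585) = 9.2843
Step 2: exp(9.2843) = 1.0768e+04
Step 3: I = 8.798e-11 * (1.0768e+04 - 1) = 9.47e-07 A

9.47e-07


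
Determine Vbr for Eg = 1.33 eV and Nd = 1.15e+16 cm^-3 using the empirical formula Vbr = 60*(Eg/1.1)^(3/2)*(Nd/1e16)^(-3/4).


Step 1: Eg/1.1 = 1.33/1.1 = 1.209091
Step 2: (Eg/1.1)^1.5 = 1.209091^1.5 = 1.329500
Step 3: (Nd/1e16)^(-0.75) = (1.15)^(-0.75) = 0.900485
Step 4: Vbr = 60 * 1.329500 * 0.900485 = 71.8 V

71.8


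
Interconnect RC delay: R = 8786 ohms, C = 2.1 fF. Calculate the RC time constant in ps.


Step 1: tau = R * C
Step 2: tau = 8786 * 2.1 fF = 8786 * 2.1e-15 F
Step 3: tau = 1.84506e-11 s = 18.4506 ps

18.4506


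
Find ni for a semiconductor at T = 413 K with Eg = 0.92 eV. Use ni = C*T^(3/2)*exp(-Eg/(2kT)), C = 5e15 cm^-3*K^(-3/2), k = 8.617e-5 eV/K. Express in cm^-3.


Step 1: Compute kT = 8.617e-5 * 413 = 0.03558821 eV
Step 2: Exponent = -Eg/(2kT) = -0.92/(2*0.03558821) = -12.92563
Step 3: T^(3/2) = 413^1.5 = 8393.15
Step 4: ni = 5e15 * 8393.15 * exp(-12.92563) = 1.02e+14 cm^-3

1.02e+14


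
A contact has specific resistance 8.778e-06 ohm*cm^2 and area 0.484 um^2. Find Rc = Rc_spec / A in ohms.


Step 1: Convert area to cm^2: 0.484 um^2 = 4.8400e-09 cm^2
Step 2: Rc = Rc_spec / A = 8.778e-06 / 4.8400e-09
Step 3: Rc = 1.81e+03 ohms

1.81e+03


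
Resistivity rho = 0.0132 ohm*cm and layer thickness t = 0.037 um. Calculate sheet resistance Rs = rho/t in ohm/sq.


Step 1: Convert thickness to cm: t = 0.037 um = 3.7000e-06 cm
Step 2: Rs = rho / t = 0.0132 / 3.7000e-06
Step 3: Rs = 3567.6 ohm/sq

3567.6


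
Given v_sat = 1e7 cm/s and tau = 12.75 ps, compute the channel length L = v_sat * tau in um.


Step 1: tau in seconds = 12.75 ps * 1e-12 = 1.2750e-11 s
Step 2: L = v_sat * tau = 1e7 * 1.2750e-11 = 1.2750e-04 cm
Step 3: L in um = 1.2750e-04 * 1e4 = 1.275 um

1.275


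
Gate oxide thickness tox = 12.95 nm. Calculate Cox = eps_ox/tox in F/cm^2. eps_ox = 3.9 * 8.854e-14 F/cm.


Step 1: eps_ox = 3.9 * 8.854e-14 = 3.45306e-13 F/cm
Step 2: tox in cm = 12.95 nm * 1e-7 = 1.2950e-06 cm
Step 3: Cox = 3.45306e-13 / 1.2950e-06 = 2.67e-07 F/cm^2

2.67e-07


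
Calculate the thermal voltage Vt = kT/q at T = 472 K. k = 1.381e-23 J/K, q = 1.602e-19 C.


Step 1: kT = 1.381e-23 * 472 = 6.51832e-21 J
Step 2: Vt = kT/q = 6.51832e-21 / 1.602e-19
Step 3: Vt = 0.04069 V

0.04069


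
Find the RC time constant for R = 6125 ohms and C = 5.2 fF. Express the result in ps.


Step 1: tau = R * C
Step 2: tau = 6125 * 5.2 fF = 6125 * 5.2e-15 F
Step 3: tau = 3.185e-11 s = 31.85 ps

31.85


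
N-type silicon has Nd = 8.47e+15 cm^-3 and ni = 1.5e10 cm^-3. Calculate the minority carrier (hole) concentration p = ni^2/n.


Step 1: Since Nd >> ni, n ≈ Nd = 8.47e+15 cm^-3
Step 2: p = ni^2 / n = (1.5e10)^2 / 8.47e+15
Step 3: p = 2.25e20 / 8.47e+15 = 2.66e+04 cm^-3

2.66e+04


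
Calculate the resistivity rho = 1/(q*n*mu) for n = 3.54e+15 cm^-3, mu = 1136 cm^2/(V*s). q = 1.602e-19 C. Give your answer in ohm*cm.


Step 1: sigma = q * n * mu = 1.602e-19 * 3.54e+15 * 1136 = 6.44235e-01 S/cm
Step 2: rho = 1 / sigma = 1 / 6.44235e-01 = 1.552 ohm*cm

1.552


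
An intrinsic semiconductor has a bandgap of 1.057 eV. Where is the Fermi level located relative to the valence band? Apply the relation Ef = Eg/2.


Step 1: For an intrinsic semiconductor, the Fermi level sits at midgap.
Step 2: Ef = Eg / 2 = 1.057 / 2 = 0.5285 eV

0.5285


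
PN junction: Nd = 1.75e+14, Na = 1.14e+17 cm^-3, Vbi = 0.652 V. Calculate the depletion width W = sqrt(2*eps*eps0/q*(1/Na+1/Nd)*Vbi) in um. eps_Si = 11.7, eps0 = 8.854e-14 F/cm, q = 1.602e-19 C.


Step 1: 1/Na + 1/Nd = 1/1.14e+17 + 1/1.75e+14 = 5.72306e-15
Step 2: 2*eps*eps0/q = 2*11.7*8.854e-14/1.602e-19 = 1.293281e+07
Step 3: W^2 = 1.293281e+07 * 5.72306e-15 * 0.652 = 4.82579e-08
Step 4: W = sqrt(4.82579e-08) = 2.197e-04 cm = 2.197 um

2.197


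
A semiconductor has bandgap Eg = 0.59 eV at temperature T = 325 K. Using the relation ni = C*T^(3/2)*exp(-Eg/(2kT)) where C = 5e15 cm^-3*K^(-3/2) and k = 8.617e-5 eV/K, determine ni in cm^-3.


Step 1: Compute kT = 8.617e-5 * 325 = 0.02800525 eV
Step 2: Exponent = -Eg/(2kT) = -0.59/(2*0.02800525) = -10.53374
Step 3: T^(3/2) = 325^1.5 = 5859.02
Step 4: ni = 5e15 * 5859.02 * exp(-10.53374) = 7.80e+14 cm^-3

7.80e+14


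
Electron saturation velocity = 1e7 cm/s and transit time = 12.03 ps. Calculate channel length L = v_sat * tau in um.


Step 1: tau in seconds = 12.03 ps * 1e-12 = 1.2030e-11 s
Step 2: L = v_sat * tau = 1e7 * 1.2030e-11 = 1.2030e-04 cm
Step 3: L in um = 1.2030e-04 * 1e4 = 1.203 um

1.203


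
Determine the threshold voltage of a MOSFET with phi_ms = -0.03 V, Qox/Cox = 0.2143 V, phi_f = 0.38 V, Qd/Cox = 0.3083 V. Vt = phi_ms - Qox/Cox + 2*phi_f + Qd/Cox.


Step 1: Vt = phi_ms - Qox/Cox + 2*phi_f + Qd/Cox
Step 2: Vt = -0.03 - 0.2143 + 2*0.38 + 0.3083
Step 3: Vt = -0.03 - 0.2143 + 0.76 + 0.3083
Step 4: Vt = 0.824 V

0.824


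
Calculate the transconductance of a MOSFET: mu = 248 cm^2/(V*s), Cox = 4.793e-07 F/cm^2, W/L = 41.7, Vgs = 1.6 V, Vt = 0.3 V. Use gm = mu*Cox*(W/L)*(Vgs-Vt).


Step 1: Vov = Vgs - Vt = 1.6 - 0.3 = 1.3 V
Step 2: gm = mu * Cox * (W/L) * Vov
Step 3: gm = 248 * 4.793e-07 * 41.7 * 1.3 = 6.44e-03 S

6.44e-03


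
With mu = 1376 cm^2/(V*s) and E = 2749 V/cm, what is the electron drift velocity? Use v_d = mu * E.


Step 1: v_d = mu * E
Step 2: v_d = 1376 * 2749 = 3782624
Step 3: v_d = 3.78e+06 cm/s

3.78e+06


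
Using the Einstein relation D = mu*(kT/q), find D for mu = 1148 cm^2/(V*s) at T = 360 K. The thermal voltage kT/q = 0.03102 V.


Step 1: D = mu * (kT/q)
Step 2: D = 1148 * 0.03102
Step 3: D = 35.61 cm^2/s

35.61


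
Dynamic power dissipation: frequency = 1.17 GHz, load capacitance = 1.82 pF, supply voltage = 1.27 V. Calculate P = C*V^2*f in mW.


Step 1: V^2 = 1.27^2 = 1.6129 V^2
Step 2: P = C*V^2*f = 1.82e-12 F * 1.6129 * 1.17e9 Hz
Step 3: P = 3.43450926e-03 W
Step 4: P = 3.435 mW

3.435


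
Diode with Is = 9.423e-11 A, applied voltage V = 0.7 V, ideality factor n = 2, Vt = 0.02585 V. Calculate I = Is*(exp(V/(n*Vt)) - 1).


Step 1: V/(n*Vt) = 0.7/(2*0.02585) = 13.5397
Step 2: exp(13.5397) = 7.5896e+05
Step 3: I = 9.423e-11 * (7.5896e+05 - 1) = 7.15e-05 A

7.15e-05


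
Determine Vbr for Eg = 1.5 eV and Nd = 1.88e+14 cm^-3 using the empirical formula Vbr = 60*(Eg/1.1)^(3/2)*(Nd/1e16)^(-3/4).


Step 1: Eg/1.1 = 1.5/1.1 = 1.363636
Step 2: (Eg/1.1)^1.5 = 1.363636^1.5 = 1.592384
Step 3: (Nd/1e16)^(-0.75) = (0.0188)^(-0.75) = 19.696162
Step 4: Vbr = 60 * 1.592384 * 19.696162 = 1881.8 V

1881.8


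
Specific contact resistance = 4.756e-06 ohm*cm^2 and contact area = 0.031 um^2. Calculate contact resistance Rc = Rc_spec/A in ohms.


Step 1: Convert area to cm^2: 0.031 um^2 = 3.1000e-10 cm^2
Step 2: Rc = Rc_spec / A = 4.756e-06 / 3.1000e-10
Step 3: Rc = 1.53e+04 ohms

1.53e+04


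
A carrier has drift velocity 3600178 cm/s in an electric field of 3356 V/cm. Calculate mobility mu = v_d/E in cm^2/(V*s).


Step 1: mu = v_d / E
Step 2: mu = 3600178 / 3356
Step 3: mu = 1072.76 cm^2/(V*s)

1072.76


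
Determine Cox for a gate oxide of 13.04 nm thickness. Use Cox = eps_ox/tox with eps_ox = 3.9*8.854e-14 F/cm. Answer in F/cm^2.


Step 1: eps_ox = 3.9 * 8.854e-14 = 3.45306e-13 F/cm
Step 2: tox in cm = 13.04 nm * 1e-7 = 1.3040e-06 cm
Step 3: Cox = 3.45306e-13 / 1.3040e-06 = 2.65e-07 F/cm^2

2.65e-07


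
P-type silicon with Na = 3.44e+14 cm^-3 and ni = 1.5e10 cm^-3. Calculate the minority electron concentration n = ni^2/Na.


Step 1: Majority hole concentration p ≈ Na = 3.44e+14 cm^-3
Step 2: n = ni^2 / Na = (1.5e10)^2 / 3.44e+14
Step 3: n = 6.54e+05 cm^-3

6.54e+05


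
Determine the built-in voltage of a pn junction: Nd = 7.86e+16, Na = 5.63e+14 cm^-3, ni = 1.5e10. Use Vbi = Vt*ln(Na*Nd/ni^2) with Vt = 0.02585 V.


Step 1: Compute Na*Nd/ni^2 = 5.63e+14 * 7.86e+16 / (1.5e10)^2 = 1.9667e+11
Step 2: ln(1.9667e+11) = 26.0048
Step 3: Vbi = 0.02585 * 26.0048 = 0.672 V

0.672


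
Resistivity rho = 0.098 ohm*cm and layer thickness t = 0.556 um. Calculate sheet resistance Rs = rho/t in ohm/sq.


Step 1: Convert thickness to cm: t = 0.556 um = 5.5600e-05 cm
Step 2: Rs = rho / t = 0.098 / 5.5600e-05
Step 3: Rs = 1762.6 ohm/sq

1762.6


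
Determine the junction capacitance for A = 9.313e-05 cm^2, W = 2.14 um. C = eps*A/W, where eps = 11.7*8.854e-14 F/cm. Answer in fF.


Step 1: eps_Si = 11.7 * 8.854e-14 = 1.035918e-12 F/cm
Step 2: W in cm = 2.14 * 1e-4 = 2.14e-04 cm
Step 3: C = 1.035918e-12 * 9.313e-05 / 2.14e-04 = 4.508180e-13 F
Step 4: C = 450.82 fF

450.82


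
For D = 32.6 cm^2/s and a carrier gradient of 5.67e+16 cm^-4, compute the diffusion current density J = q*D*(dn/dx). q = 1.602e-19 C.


Step 1: J = q * D * (dn/dx)
Step 2: J = 1.602e-19 * 32.6 * 5.67e+16
Step 3: J = 2.96e-01 A/cm^2

2.96e-01


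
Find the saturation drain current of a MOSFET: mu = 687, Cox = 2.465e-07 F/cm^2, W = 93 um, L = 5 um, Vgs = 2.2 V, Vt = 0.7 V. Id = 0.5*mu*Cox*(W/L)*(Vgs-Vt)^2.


Step 1: Overdrive voltage Vov = Vgs - Vt = 2.2 - 0.7 = 1.5 V
Step 2: W/L = 93/5 = 18.6
Step 3: Id = 0.5 * 687 * 2.465e-07 * 18.6 * 1.5^2
Step 4: Id = 3.54e-03 A

3.54e-03


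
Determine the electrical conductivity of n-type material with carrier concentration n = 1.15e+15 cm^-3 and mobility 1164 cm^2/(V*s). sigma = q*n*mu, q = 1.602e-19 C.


Step 1: sigma = q * n * mu
Step 2: sigma = 1.602e-19 * 1.15e+15 * 1164
Step 3: sigma = 2.144e-01 S/cm

2.144e-01


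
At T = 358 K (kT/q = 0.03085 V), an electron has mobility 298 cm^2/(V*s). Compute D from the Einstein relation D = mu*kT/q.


Step 1: D = mu * (kT/q)
Step 2: D = 298 * 0.03085
Step 3: D = 9.19 cm^2/s

9.19


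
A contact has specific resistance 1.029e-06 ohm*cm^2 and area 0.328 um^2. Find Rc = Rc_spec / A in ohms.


Step 1: Convert area to cm^2: 0.328 um^2 = 3.2800e-09 cm^2
Step 2: Rc = Rc_spec / A = 1.029e-06 / 3.2800e-09
Step 3: Rc = 3.14e+02 ohms

3.14e+02


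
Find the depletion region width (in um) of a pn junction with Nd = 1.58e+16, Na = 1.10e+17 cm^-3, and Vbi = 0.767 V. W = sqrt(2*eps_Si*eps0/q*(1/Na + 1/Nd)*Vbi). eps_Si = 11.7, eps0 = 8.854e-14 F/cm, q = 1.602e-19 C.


Step 1: 1/Na + 1/Nd = 1/1.10e+17 + 1/1.58e+16 = 7.23820e-17
Step 2: 2*eps*eps0/q = 2*11.7*8.854e-14/1.602e-19 = 1.293281e+07
Step 3: W^2 = 1.293281e+07 * 7.23820e-17 * 0.767 = 7.17991e-10
Step 4: W = sqrt(7.17991e-10) = 2.680e-05 cm = 0.268 um

0.268


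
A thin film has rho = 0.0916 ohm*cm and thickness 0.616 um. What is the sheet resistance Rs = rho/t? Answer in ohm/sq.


Step 1: Convert thickness to cm: t = 0.616 um = 6.1600e-05 cm
Step 2: Rs = rho / t = 0.0916 / 6.1600e-05
Step 3: Rs = 1487.0 ohm/sq

1487.0


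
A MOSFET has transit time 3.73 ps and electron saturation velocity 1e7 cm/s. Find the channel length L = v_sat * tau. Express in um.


Step 1: tau in seconds = 3.73 ps * 1e-12 = 3.7300e-12 s
Step 2: L = v_sat * tau = 1e7 * 3.7300e-12 = 3.7300e-05 cm
Step 3: L in um = 3.7300e-05 * 1e4 = 0.373 um

0.373


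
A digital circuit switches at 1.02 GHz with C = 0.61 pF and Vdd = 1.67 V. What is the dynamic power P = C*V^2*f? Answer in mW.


Step 1: V^2 = 1.67^2 = 2.7889 V^2
Step 2: P = C*V^2*f = 0.61e-12 F * 2.7889 * 1.02e9 Hz
Step 3: P = 1.73525358e-03 W
Step 4: P = 1.735 mW

1.735


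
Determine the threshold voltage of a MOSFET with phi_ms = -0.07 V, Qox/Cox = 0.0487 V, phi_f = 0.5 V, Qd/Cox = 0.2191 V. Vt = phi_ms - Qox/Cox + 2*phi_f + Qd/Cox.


Step 1: Vt = phi_ms - Qox/Cox + 2*phi_f + Qd/Cox
Step 2: Vt = -0.07 - 0.0487 + 2*0.5 + 0.2191
Step 3: Vt = -0.07 - 0.0487 + 1.0 + 0.2191
Step 4: Vt = 1.1004 V

1.1004


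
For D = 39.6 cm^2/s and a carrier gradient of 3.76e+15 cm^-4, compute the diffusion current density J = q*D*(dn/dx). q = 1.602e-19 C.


Step 1: J = q * D * (dn/dx)
Step 2: J = 1.602e-19 * 39.6 * 3.76e+15
Step 3: J = 2.39e-02 A/cm^2

2.39e-02


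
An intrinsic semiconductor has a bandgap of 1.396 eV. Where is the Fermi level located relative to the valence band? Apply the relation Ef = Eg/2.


Step 1: For an intrinsic semiconductor, the Fermi level sits at midgap.
Step 2: Ef = Eg / 2 = 1.396 / 2 = 0.698 eV

0.698


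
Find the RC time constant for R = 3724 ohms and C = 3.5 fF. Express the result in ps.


Step 1: tau = R * C
Step 2: tau = 3724 * 3.5 fF = 3724 * 3.5e-15 F
Step 3: tau = 1.3034e-11 s = 13.034 ps

13.034


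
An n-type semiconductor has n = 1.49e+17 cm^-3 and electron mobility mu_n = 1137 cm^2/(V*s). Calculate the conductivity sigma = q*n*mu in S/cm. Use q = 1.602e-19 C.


Step 1: sigma = q * n * mu
Step 2: sigma = 1.602e-19 * 1.49e+17 * 1137
Step 3: sigma = 2.714e+01 S/cm

2.714e+01


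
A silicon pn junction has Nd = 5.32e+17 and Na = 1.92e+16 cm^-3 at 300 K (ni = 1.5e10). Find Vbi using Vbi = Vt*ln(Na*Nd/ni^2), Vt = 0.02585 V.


Step 1: Compute Na*Nd/ni^2 = 1.92e+16 * 5.32e+17 / (1.5e10)^2 = 4.5397e+13
Step 2: ln(4.5397e+13) = 31.4465
Step 3: Vbi = 0.02585 * 31.4465 = 0.813 V

0.813


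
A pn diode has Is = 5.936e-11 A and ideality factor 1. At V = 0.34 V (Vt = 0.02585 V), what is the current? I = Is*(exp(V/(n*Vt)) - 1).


Step 1: V/(n*Vt) = 0.34/(1*0.02585) = 13.1528
Step 2: exp(13.1528) = 5.1545e+05
Step 3: I = 5.936e-11 * (5.1545e+05 - 1) = 3.06e-05 A

3.06e-05


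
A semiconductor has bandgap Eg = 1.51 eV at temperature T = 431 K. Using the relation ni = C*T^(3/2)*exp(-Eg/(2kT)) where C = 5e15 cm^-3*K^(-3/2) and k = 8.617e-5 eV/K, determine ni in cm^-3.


Step 1: Compute kT = 8.617e-5 * 431 = 0.03713927 eV
Step 2: Exponent = -Eg/(2kT) = -1.51/(2*0.03713927) = -20.32889
Step 3: T^(3/2) = 431^1.5 = 8947.79
Step 4: ni = 5e15 * 8947.79 * exp(-20.32889) = 6.64e+10 cm^-3

6.64e+10


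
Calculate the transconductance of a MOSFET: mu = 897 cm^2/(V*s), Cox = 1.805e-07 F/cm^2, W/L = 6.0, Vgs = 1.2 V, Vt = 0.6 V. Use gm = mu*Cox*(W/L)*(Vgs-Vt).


Step 1: Vov = Vgs - Vt = 1.2 - 0.6 = 0.6 V
Step 2: gm = mu * Cox * (W/L) * Vov
Step 3: gm = 897 * 1.805e-07 * 6.0 * 0.6 = 5.83e-04 S

5.83e-04


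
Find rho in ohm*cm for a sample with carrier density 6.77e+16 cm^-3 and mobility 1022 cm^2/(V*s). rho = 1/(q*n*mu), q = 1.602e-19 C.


Step 1: sigma = q * n * mu = 1.602e-19 * 6.77e+16 * 1022 = 1.10841e+01 S/cm
Step 2: rho = 1 / sigma = 1 / 1.10841e+01 = 0.09022 ohm*cm

0.09022


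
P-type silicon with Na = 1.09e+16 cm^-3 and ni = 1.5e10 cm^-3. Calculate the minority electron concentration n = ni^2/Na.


Step 1: Majority hole concentration p ≈ Na = 1.09e+16 cm^-3
Step 2: n = ni^2 / Na = (1.5e10)^2 / 1.09e+16
Step 3: n = 2.06e+04 cm^-3

2.06e+04


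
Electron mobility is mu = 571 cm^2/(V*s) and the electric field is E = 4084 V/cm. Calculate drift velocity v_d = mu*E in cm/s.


Step 1: v_d = mu * E
Step 2: v_d = 571 * 4084 = 2331964
Step 3: v_d = 2.33e+06 cm/s

2.33e+06


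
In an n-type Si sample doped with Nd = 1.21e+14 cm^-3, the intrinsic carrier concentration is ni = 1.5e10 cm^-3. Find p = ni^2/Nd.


Step 1: Since Nd >> ni, n ≈ Nd = 1.21e+14 cm^-3
Step 2: p = ni^2 / n = (1.5e10)^2 / 1.21e+14
Step 3: p = 2.25e20 / 1.21e+14 = 1.86e+06 cm^-3

1.86e+06


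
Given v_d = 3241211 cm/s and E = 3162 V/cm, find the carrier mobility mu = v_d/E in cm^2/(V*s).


Step 1: mu = v_d / E
Step 2: mu = 3241211 / 3162
Step 3: mu = 1025.05 cm^2/(V*s)

1025.05


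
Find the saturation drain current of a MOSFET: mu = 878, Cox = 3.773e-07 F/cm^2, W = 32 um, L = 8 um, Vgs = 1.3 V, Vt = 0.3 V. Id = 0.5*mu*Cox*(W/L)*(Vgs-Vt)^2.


Step 1: Overdrive voltage Vov = Vgs - Vt = 1.3 - 0.3 = 1.0 V
Step 2: W/L = 32/8 = 4
Step 3: Id = 0.5 * 878 * 3.773e-07 * 4 * 1.0^2
Step 4: Id = 6.63e-04 A

6.63e-04


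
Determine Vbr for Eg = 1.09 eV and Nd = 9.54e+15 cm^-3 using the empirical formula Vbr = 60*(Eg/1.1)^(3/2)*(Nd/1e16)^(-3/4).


Step 1: Eg/1.1 = 1.09/1.1 = 0.990909
Step 2: (Eg/1.1)^1.5 = 0.990909^1.5 = 0.986395
Step 3: (Nd/1e16)^(-0.75) = (0.954)^(-0.75) = 1.035950
Step 4: Vbr = 60 * 0.986395 * 1.035950 = 61.3 V

61.3


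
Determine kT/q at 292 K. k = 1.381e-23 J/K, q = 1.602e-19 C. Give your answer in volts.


Step 1: kT = 1.381e-23 * 292 = 4.03252e-21 J
Step 2: Vt = kT/q = 4.03252e-21 / 1.602e-19
Step 3: Vt = 0.02517 V

0.02517


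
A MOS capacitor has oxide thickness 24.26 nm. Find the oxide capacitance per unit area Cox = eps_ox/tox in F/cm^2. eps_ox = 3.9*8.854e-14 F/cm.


Step 1: eps_ox = 3.9 * 8.854e-14 = 3.45306e-13 F/cm
Step 2: tox in cm = 24.26 nm * 1e-7 = 2.4260e-06 cm
Step 3: Cox = 3.45306e-13 / 2.4260e-06 = 1.42e-07 F/cm^2

1.42e-07


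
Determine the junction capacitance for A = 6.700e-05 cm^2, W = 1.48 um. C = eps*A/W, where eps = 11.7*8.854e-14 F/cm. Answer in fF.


Step 1: eps_Si = 11.7 * 8.854e-14 = 1.035918e-12 F/cm
Step 2: W in cm = 1.48 * 1e-4 = 1.48e-04 cm
Step 3: C = 1.035918e-12 * 6.700e-05 / 1.48e-04 = 4.689629e-13 F
Step 4: C = 468.96 fF

468.96


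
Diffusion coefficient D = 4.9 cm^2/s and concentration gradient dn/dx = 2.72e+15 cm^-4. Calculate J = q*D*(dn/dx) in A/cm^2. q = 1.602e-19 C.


Step 1: J = q * D * (dn/dx)
Step 2: J = 1.602e-19 * 4.9 * 2.72e+15
Step 3: J = 2.14e-03 A/cm^2

2.14e-03


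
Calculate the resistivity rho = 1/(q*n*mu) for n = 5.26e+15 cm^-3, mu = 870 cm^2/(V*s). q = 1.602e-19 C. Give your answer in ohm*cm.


Step 1: sigma = q * n * mu = 1.602e-19 * 5.26e+15 * 870 = 7.33107e-01 S/cm
Step 2: rho = 1 / sigma = 1 / 7.33107e-01 = 1.364 ohm*cm

1.364


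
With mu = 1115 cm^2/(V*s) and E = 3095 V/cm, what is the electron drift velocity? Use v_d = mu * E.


Step 1: v_d = mu * E
Step 2: v_d = 1115 * 3095 = 3450925
Step 3: v_d = 3.45e+06 cm/s

3.45e+06


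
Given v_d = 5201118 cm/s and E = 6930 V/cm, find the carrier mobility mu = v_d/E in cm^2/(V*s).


Step 1: mu = v_d / E
Step 2: mu = 5201118 / 6930
Step 3: mu = 750.52 cm^2/(V*s)

750.52


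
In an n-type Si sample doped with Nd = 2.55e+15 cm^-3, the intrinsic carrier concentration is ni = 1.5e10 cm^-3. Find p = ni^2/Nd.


Step 1: Since Nd >> ni, n ≈ Nd = 2.55e+15 cm^-3
Step 2: p = ni^2 / n = (1.5e10)^2 / 2.55e+15
Step 3: p = 2.25e20 / 2.55e+15 = 8.82e+04 cm^-3

8.82e+04


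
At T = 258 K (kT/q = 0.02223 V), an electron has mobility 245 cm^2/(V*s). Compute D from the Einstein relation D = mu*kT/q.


Step 1: D = mu * (kT/q)
Step 2: D = 245 * 0.02223
Step 3: D = 5.45 cm^2/s

5.45


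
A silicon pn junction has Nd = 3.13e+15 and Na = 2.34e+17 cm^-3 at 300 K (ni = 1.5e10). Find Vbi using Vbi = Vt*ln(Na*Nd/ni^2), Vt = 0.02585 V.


Step 1: Compute Na*Nd/ni^2 = 2.34e+17 * 3.13e+15 / (1.5e10)^2 = 3.2552e+12
Step 2: ln(3.2552e+12) = 28.8113
Step 3: Vbi = 0.02585 * 28.8113 = 0.745 V

0.745


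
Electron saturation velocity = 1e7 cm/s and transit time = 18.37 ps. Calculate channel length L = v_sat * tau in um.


Step 1: tau in seconds = 18.37 ps * 1e-12 = 1.8370e-11 s
Step 2: L = v_sat * tau = 1e7 * 1.8370e-11 = 1.8370e-04 cm
Step 3: L in um = 1.8370e-04 * 1e4 = 1.837 um

1.837


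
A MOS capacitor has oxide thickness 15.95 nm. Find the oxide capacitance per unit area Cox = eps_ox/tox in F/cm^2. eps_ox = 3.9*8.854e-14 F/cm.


Step 1: eps_ox = 3.9 * 8.854e-14 = 3.45306e-13 F/cm
Step 2: tox in cm = 15.95 nm * 1e-7 = 1.5950e-06 cm
Step 3: Cox = 3.45306e-13 / 1.5950e-06 = 2.16e-07 F/cm^2

2.16e-07


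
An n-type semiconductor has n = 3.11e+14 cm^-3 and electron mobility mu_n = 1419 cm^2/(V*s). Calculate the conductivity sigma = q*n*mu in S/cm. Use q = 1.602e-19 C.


Step 1: sigma = q * n * mu
Step 2: sigma = 1.602e-19 * 3.11e+14 * 1419
Step 3: sigma = 7.070e-02 S/cm

7.070e-02


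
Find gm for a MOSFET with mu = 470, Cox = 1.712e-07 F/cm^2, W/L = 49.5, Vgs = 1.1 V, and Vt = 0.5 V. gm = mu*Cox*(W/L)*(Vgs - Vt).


Step 1: Vov = Vgs - Vt = 1.1 - 0.5 = 0.6 V
Step 2: gm = mu * Cox * (W/L) * Vov
Step 3: gm = 470 * 1.712e-07 * 49.5 * 0.6 = 2.39e-03 S

2.39e-03


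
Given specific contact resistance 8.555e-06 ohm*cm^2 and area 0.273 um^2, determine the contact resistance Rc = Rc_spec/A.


Step 1: Convert area to cm^2: 0.273 um^2 = 2.7300e-09 cm^2
Step 2: Rc = Rc_spec / A = 8.555e-06 / 2.7300e-09
Step 3: Rc = 3.13e+03 ohms

3.13e+03


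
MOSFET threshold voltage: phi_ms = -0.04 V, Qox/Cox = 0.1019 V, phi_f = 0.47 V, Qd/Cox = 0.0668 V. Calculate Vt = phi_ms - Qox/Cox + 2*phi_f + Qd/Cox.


Step 1: Vt = phi_ms - Qox/Cox + 2*phi_f + Qd/Cox
Step 2: Vt = -0.04 - 0.1019 + 2*0.47 + 0.0668
Step 3: Vt = -0.04 - 0.1019 + 0.94 + 0.0668
Step 4: Vt = 0.8649 V

0.8649


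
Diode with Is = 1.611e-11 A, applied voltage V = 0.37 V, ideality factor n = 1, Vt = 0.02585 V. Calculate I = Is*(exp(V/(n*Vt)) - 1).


Step 1: V/(n*Vt) = 0.37/(1*0.02585) = 14.3133
Step 2: exp(14.3133) = 1.6451e+06
Step 3: I = 1.611e-11 * (1.6451e+06 - 1) = 2.65e-05 A

2.65e-05


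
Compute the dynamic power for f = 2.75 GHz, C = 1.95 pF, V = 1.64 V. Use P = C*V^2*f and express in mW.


Step 1: V^2 = 1.64^2 = 2.6896 V^2
Step 2: P = C*V^2*f = 1.95e-12 F * 2.6896 * 2.75e9 Hz
Step 3: P = 1.442298e-02 W
Step 4: P = 14.423 mW

14.423


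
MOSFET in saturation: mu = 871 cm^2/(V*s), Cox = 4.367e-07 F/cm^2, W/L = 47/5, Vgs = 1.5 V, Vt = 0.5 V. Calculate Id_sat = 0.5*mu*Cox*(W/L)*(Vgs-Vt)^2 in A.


Step 1: Overdrive voltage Vov = Vgs - Vt = 1.5 - 0.5 = 1.0 V
Step 2: W/L = 47/5 = 9.4
Step 3: Id = 0.5 * 871 * 4.367e-07 * 9.4 * 1.0^2
Step 4: Id = 1.79e-03 A

1.79e-03


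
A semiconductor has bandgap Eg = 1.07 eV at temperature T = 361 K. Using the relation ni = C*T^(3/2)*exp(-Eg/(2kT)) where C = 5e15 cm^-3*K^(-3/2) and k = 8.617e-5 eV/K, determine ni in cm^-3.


Step 1: Compute kT = 8.617e-5 * 361 = 0.03110737 eV
Step 2: Exponent = -Eg/(2kT) = -1.07/(2*0.03110737) = -17.19850
Step 3: T^(3/2) = 361^1.5 = 6859.00
Step 4: ni = 5e15 * 6859.00 * exp(-17.19850) = 1.16e+12 cm^-3

1.16e+12


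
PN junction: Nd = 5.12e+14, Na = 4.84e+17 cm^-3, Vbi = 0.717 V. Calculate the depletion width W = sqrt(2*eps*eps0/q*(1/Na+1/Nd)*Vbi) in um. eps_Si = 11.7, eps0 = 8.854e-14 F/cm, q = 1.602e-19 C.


Step 1: 1/Na + 1/Nd = 1/4.84e+17 + 1/5.12e+14 = 1.95519e-15
Step 2: 2*eps*eps0/q = 2*11.7*8.854e-14/1.602e-19 = 1.293281e+07
Step 3: W^2 = 1.293281e+07 * 1.95519e-15 * 0.717 = 1.81301e-08
Step 4: W = sqrt(1.81301e-08) = 1.346e-04 cm = 1.346 um

1.346


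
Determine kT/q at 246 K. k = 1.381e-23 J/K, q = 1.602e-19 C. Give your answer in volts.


Step 1: kT = 1.381e-23 * 246 = 3.39726e-21 J
Step 2: Vt = kT/q = 3.39726e-21 / 1.602e-19
Step 3: Vt = 0.02121 V

0.02121


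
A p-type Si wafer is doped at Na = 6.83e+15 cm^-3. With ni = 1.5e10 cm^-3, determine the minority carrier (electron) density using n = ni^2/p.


Step 1: Majority hole concentration p ≈ Na = 6.83e+15 cm^-3
Step 2: n = ni^2 / Na = (1.5e10)^2 / 6.83e+15
Step 3: n = 3.29e+04 cm^-3

3.29e+04


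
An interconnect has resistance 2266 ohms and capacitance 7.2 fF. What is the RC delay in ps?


Step 1: tau = R * C
Step 2: tau = 2266 * 7.2 fF = 2266 * 7.2e-15 F
Step 3: tau = 1.63152e-11 s = 16.3152 ps

16.3152
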